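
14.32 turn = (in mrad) 8.998e+04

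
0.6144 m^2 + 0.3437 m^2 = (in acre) 0.0002368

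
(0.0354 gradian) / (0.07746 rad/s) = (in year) 2.276e-10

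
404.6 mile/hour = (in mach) 0.5312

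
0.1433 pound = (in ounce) 2.293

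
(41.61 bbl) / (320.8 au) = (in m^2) 1.378e-13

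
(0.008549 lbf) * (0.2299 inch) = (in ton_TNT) 5.307e-14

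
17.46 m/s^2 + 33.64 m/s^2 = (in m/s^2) 51.1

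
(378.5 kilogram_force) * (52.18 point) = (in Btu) 0.06476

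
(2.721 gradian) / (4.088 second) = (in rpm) 0.09984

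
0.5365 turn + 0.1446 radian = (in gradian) 223.8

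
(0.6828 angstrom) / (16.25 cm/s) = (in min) 7.003e-12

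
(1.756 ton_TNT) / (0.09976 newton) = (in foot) 2.416e+11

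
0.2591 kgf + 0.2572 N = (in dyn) 2.798e+05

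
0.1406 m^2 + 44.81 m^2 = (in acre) 0.01111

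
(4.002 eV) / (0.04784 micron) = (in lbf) 3.013e-12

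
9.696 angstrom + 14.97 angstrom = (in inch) 9.711e-08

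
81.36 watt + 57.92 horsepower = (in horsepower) 58.03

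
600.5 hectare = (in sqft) 6.464e+07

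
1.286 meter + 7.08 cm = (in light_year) 1.434e-16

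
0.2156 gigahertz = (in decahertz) 2.156e+07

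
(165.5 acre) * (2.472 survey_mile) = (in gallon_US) 7.039e+11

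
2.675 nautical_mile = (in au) 3.312e-08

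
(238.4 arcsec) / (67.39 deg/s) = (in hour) 2.73e-07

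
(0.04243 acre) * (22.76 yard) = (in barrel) 2.248e+04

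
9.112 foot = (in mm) 2777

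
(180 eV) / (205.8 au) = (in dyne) 9.367e-26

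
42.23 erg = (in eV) 2.636e+13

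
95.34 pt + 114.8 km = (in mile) 71.33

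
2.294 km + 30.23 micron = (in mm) 2.294e+06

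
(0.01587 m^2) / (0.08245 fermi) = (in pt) 5.456e+17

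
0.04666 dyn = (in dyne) 0.04666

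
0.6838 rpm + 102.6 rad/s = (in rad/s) 102.7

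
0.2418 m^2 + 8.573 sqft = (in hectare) 0.0001038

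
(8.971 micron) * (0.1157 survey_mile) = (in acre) 4.128e-07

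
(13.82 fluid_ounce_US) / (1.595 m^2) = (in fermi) 2.562e+11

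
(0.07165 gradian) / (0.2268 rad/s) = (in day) 5.744e-08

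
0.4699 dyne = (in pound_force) 1.056e-06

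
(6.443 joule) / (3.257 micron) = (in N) 1.978e+06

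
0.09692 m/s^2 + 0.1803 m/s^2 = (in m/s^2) 0.2772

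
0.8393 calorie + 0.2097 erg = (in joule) 3.512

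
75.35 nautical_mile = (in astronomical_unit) 9.328e-07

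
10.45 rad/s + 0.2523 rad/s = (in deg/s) 613.2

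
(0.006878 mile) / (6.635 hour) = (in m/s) 0.0004634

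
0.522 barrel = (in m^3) 0.08299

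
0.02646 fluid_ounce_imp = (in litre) 0.0007518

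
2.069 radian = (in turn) 0.3293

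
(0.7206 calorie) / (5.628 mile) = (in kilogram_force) 3.394e-05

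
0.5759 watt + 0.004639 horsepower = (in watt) 4.035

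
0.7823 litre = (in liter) 0.7823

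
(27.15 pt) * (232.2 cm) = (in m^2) 0.02224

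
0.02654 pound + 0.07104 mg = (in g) 12.04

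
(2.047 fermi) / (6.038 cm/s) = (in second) 3.39e-14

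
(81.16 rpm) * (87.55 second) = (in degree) 4.263e+04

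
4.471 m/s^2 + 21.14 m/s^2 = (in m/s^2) 25.61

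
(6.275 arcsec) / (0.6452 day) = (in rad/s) 5.457e-10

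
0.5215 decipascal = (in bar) 5.215e-07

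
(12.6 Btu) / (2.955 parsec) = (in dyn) 1.458e-08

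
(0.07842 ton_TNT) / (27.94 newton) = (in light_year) 1.241e-09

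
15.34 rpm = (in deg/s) 92.04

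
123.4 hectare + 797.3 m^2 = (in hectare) 123.5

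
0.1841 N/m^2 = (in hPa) 0.001841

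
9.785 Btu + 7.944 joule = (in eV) 6.449e+22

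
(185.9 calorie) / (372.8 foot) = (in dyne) 6.845e+05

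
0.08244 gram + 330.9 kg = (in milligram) 3.309e+08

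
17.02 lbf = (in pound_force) 17.02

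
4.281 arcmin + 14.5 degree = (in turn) 0.04048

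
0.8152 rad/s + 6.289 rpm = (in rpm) 14.07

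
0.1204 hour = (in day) 0.005017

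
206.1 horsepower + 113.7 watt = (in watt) 1.538e+05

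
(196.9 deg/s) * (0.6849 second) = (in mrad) 2354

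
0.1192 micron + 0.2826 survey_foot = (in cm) 8.614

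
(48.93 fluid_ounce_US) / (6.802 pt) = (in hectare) 6.03e-05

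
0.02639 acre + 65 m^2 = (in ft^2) 1849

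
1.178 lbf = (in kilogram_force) 0.5343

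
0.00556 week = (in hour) 0.9341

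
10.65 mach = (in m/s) 3626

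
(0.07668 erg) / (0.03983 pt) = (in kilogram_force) 5.565e-05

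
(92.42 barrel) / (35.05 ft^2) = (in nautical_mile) 0.002437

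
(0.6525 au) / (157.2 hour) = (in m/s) 1.725e+05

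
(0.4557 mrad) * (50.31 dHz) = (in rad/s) 0.002293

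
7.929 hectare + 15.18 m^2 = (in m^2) 7.931e+04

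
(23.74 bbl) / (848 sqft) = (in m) 0.04791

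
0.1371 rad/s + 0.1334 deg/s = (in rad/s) 0.1394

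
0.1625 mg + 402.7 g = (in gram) 402.7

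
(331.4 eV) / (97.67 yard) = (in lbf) 1.337e-19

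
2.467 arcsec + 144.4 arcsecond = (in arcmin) 2.448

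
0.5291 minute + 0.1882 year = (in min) 9.892e+04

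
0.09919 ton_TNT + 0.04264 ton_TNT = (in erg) 5.934e+15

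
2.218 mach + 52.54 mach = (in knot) 3.624e+04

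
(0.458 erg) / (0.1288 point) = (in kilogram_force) 0.0001028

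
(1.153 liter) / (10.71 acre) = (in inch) 1.047e-06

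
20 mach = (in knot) 1.324e+04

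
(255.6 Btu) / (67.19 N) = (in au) 2.683e-08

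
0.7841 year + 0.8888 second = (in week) 40.89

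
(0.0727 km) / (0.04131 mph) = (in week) 0.006509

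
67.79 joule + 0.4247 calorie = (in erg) 6.957e+08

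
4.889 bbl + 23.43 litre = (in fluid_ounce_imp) 2.818e+04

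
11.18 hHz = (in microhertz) 1.118e+09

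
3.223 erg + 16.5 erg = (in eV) 1.231e+13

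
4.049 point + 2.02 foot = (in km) 0.0006171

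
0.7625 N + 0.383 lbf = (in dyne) 2.466e+05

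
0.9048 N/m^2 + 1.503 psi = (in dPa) 1.036e+05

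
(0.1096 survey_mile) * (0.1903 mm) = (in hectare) 3.357e-06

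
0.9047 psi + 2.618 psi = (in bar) 0.2429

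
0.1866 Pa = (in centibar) 0.0001866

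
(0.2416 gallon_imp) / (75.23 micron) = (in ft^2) 157.1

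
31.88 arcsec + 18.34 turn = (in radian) 115.2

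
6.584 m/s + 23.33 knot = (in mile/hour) 41.58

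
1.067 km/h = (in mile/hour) 0.663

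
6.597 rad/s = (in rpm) 63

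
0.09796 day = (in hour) 2.351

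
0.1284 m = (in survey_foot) 0.4213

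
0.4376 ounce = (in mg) 1.241e+04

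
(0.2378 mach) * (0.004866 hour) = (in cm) 1.418e+05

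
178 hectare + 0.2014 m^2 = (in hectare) 178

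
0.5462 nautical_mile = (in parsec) 3.278e-14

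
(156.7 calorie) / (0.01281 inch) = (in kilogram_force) 2.055e+05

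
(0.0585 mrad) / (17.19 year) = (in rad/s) 1.079e-13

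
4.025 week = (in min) 4.057e+04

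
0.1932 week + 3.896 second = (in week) 0.1932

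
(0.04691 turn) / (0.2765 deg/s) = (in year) 1.937e-06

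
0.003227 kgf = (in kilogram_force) 0.003227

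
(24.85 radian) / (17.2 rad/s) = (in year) 4.581e-08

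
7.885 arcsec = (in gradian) 0.002434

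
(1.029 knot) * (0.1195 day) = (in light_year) 5.777e-13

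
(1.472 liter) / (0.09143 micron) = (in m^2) 1.61e+04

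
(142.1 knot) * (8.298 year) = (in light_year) 2.022e-06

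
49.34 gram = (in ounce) 1.74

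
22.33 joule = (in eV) 1.394e+20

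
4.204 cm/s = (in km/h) 0.1513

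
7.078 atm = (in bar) 7.172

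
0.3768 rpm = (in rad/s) 0.03946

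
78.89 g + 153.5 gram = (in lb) 0.5123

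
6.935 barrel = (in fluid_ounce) 3.728e+04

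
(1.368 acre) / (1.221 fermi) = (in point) 1.285e+22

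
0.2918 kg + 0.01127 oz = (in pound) 0.644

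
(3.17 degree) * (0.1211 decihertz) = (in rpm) 0.006398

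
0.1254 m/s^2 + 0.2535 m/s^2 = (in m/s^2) 0.3789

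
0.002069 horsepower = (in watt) 1.543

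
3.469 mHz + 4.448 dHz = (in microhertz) 4.483e+05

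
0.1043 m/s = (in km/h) 0.3755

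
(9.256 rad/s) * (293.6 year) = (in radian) 8.57e+10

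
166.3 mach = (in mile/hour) 1.267e+05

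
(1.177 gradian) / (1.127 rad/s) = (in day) 1.899e-07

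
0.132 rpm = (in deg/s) 0.792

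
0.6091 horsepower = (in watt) 454.2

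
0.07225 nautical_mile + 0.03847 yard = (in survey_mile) 0.08317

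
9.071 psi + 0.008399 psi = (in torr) 469.5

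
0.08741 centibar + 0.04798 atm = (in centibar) 4.949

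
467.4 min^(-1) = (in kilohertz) 0.00779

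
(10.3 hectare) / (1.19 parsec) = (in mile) 1.743e-15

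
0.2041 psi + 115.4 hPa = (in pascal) 1.295e+04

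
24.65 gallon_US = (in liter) 93.31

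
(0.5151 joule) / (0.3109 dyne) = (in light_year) 1.751e-11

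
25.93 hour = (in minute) 1556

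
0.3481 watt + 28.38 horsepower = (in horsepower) 28.38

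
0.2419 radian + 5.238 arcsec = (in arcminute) 831.7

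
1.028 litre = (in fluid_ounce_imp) 36.18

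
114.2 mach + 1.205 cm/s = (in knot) 7.559e+04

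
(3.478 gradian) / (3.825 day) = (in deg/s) 9.472e-06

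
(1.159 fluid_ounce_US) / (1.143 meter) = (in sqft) 0.0003228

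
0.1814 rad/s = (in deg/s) 10.39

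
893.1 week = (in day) 6252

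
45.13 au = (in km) 6.751e+09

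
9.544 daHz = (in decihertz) 954.4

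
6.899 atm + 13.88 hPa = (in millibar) 7004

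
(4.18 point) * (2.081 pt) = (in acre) 2.675e-10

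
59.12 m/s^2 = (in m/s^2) 59.12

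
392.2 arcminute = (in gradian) 7.263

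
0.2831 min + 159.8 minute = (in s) 9605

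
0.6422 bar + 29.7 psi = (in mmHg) 2018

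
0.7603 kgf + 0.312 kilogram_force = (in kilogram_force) 1.072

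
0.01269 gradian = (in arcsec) 41.12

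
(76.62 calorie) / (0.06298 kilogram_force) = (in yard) 567.6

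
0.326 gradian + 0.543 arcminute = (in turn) 0.0008401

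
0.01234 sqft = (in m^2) 0.001146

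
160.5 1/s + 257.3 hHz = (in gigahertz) 2.589e-05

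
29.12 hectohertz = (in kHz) 2.912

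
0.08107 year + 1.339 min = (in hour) 710.2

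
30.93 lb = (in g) 1.403e+04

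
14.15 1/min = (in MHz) 2.358e-07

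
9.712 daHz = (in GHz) 9.712e-08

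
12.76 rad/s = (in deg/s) 731.1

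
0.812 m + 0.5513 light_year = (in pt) 1.478e+19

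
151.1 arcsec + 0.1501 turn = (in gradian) 60.09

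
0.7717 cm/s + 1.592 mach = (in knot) 1054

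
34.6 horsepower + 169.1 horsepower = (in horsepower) 203.7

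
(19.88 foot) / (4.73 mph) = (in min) 0.04776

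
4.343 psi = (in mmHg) 224.6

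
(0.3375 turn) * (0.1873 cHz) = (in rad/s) 0.003972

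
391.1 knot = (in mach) 0.5909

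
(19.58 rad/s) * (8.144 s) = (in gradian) 1.015e+04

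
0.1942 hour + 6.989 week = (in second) 4.228e+06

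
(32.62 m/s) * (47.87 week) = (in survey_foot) 3.098e+09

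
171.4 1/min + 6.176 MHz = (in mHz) 6.176e+09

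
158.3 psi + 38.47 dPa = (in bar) 10.91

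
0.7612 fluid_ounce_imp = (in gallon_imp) 0.004758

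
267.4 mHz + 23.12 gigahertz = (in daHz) 2.312e+09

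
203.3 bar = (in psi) 2949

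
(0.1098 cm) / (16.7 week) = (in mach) 3.193e-13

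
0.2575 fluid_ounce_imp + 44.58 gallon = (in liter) 168.8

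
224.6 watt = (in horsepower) 0.3012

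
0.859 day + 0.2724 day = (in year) 0.0031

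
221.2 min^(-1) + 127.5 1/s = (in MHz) 0.0001312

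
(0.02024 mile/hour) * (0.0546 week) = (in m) 298.8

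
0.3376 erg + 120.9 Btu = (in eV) 7.961e+23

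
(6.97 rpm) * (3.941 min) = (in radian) 172.6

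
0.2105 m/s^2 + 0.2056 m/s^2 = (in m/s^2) 0.4161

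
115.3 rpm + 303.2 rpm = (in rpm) 418.5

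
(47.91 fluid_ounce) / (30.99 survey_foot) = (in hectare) 1.5e-08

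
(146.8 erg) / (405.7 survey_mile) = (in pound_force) 5.055e-12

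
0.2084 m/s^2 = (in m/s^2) 0.2084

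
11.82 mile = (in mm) 1.902e+07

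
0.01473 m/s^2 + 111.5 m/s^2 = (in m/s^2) 111.5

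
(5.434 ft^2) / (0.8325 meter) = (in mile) 0.0003768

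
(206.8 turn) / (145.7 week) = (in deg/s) 0.0008449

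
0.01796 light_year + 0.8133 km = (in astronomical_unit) 1136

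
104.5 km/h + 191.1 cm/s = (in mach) 0.09086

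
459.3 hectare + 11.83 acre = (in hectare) 464.1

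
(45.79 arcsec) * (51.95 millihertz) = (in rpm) 0.0001101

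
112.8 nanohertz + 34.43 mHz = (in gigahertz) 3.443e-11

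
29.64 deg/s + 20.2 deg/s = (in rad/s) 0.8699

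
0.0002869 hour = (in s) 1.033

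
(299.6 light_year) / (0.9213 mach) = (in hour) 2.51e+12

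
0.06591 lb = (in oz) 1.055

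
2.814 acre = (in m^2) 1.139e+04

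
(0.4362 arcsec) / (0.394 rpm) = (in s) 5.125e-05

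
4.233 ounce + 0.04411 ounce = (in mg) 1.213e+05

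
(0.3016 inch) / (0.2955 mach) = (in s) 7.614e-05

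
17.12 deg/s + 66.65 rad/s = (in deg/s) 3836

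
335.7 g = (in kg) 0.3357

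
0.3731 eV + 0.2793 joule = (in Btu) 0.0002647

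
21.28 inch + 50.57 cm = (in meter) 1.046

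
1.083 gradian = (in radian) 0.01701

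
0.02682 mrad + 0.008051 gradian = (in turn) 2.44e-05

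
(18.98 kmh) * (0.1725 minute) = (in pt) 1.547e+05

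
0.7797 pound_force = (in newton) 3.468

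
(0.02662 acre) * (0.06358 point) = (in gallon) 0.6383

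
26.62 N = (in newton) 26.62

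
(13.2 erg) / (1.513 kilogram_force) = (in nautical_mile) 4.804e-11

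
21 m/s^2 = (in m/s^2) 21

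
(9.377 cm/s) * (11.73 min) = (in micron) 6.6e+07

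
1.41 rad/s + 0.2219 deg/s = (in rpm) 13.5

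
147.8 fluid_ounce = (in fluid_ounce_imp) 153.8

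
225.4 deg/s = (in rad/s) 3.934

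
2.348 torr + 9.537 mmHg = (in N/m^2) 1585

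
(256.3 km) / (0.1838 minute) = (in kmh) 8.367e+04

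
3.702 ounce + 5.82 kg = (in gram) 5925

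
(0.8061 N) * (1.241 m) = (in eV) 6.244e+18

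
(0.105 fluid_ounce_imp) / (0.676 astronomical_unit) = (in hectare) 2.95e-21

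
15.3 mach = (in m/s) 5210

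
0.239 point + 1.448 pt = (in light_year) 6.291e-20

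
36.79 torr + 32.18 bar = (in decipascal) 3.223e+07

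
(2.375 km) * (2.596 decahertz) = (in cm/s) 6.166e+06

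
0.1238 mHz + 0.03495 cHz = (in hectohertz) 4.733e-06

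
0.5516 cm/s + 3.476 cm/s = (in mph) 0.09009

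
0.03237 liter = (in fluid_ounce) 1.095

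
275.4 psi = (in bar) 18.99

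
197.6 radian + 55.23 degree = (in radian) 198.6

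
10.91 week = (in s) 6.598e+06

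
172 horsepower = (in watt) 1.283e+05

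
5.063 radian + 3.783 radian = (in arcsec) 1.825e+06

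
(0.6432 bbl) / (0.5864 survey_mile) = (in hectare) 1.084e-08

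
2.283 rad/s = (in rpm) 21.8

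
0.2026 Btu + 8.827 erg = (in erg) 2.138e+09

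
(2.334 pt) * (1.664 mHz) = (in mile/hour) 3.065e-06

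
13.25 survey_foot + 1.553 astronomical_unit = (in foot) 7.622e+11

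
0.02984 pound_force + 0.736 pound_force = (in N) 3.407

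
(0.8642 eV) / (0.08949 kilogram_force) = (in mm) 1.578e-16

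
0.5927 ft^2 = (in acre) 1.361e-05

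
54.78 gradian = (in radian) 0.8605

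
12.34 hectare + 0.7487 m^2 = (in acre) 30.49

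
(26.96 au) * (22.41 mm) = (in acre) 2.233e+07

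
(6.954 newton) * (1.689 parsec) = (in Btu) 3.435e+14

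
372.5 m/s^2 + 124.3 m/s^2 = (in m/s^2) 496.8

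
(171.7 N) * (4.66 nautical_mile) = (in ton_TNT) 0.0003542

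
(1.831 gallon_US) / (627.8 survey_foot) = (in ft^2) 0.0003899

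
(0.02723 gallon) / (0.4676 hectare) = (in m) 2.204e-08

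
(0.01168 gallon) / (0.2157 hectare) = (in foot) 6.725e-08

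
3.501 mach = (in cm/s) 1.192e+05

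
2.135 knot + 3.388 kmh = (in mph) 4.562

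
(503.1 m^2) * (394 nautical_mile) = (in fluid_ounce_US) 1.241e+13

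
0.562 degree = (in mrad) 9.809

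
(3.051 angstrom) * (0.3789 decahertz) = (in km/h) 4.162e-09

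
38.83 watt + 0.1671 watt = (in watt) 39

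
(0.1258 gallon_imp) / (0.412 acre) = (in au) 2.293e-18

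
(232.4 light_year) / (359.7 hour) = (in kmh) 6.113e+12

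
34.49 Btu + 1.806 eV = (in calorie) 8697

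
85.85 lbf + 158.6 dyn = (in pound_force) 85.85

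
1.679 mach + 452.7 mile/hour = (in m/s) 774.1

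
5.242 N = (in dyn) 5.242e+05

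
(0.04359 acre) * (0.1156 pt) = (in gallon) 1.9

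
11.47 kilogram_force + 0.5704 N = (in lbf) 25.42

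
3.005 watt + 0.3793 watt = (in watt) 3.384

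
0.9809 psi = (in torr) 50.73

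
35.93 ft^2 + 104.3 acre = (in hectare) 42.21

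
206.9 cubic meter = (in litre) 2.069e+05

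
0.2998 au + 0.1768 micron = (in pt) 1.271e+14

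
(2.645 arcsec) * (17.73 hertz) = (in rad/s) 0.0002274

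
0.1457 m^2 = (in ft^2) 1.568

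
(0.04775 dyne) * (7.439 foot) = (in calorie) 2.588e-07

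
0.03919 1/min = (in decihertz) 0.006532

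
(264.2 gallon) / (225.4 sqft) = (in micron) 4.776e+04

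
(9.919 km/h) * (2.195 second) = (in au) 4.043e-11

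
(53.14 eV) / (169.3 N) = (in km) 5.029e-23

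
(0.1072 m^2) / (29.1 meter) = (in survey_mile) 2.289e-06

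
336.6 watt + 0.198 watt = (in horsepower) 0.4517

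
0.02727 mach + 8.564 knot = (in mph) 30.63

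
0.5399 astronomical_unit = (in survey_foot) 2.65e+11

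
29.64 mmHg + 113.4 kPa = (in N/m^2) 1.174e+05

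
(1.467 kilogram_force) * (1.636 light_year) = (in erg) 2.227e+24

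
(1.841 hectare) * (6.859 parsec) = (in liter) 3.896e+24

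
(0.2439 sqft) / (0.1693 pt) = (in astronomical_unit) 2.536e-09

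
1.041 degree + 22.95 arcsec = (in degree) 1.047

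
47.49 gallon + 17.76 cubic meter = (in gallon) 4739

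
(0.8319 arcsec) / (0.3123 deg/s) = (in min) 1.233e-05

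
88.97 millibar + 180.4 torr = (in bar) 0.3295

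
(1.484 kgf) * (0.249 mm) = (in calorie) 0.0008661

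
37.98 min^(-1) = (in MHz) 6.33e-07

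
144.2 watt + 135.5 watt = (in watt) 279.7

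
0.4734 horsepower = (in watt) 353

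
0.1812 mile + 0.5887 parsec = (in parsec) 0.5887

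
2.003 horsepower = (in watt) 1494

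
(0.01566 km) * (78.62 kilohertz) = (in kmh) 4.432e+06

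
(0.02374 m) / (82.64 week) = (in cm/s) 4.75e-08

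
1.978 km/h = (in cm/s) 54.94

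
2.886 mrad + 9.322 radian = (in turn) 1.484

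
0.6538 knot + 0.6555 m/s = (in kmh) 3.571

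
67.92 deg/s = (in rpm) 11.32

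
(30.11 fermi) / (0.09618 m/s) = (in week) 5.176e-19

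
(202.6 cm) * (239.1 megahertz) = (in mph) 1.084e+09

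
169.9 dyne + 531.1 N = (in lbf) 119.4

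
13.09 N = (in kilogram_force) 1.335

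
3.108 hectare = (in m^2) 3.108e+04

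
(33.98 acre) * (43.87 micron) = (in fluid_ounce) 2.04e+05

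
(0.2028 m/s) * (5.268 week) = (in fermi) 6.461e+20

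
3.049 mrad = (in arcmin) 10.48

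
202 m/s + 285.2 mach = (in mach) 285.8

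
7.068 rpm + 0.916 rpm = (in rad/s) 0.8361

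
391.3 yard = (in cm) 3.578e+04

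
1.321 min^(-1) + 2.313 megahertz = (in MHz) 2.313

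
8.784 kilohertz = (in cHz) 8.784e+05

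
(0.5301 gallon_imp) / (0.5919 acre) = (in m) 1.006e-06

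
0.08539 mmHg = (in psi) 0.001651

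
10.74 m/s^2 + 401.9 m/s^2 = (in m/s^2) 412.6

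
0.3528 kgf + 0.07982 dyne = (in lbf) 0.7778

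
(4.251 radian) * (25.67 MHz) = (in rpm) 1.042e+09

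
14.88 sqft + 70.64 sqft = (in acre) 0.001963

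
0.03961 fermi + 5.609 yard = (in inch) 201.9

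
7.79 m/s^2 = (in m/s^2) 7.79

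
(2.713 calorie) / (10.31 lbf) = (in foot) 0.812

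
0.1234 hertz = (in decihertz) 1.234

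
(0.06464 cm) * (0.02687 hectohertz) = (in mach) 5.101e-06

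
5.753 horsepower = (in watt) 4290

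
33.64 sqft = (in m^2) 3.125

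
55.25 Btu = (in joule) 5.829e+04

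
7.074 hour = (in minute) 424.4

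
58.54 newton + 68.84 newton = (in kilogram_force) 12.99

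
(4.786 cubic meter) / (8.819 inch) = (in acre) 0.00528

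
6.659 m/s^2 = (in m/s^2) 6.659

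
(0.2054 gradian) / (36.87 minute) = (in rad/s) 1.458e-06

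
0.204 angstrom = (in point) 5.783e-08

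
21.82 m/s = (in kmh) 78.55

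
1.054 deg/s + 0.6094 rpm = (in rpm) 0.7851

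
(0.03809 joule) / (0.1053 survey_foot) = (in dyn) 1.187e+05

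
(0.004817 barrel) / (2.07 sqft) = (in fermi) 3.982e+12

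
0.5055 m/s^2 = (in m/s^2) 0.5055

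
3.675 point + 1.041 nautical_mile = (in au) 1.289e-08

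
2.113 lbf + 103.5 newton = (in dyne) 1.129e+07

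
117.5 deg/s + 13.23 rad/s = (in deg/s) 875.5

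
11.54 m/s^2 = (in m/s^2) 11.54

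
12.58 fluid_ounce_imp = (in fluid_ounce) 12.09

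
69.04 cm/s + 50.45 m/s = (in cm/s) 5114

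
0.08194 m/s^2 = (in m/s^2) 0.08194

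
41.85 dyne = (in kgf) 4.268e-05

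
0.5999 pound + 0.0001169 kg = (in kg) 0.2722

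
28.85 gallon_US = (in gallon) 28.85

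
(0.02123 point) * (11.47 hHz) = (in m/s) 0.00859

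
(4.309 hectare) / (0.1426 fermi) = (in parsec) 9793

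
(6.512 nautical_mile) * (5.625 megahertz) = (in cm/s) 6.784e+12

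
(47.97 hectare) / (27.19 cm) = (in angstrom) 1.764e+16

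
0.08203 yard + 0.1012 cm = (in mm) 76.02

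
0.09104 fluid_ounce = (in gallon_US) 0.0007112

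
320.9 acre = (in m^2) 1.299e+06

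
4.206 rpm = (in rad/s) 0.4405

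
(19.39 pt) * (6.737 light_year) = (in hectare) 4.36e+10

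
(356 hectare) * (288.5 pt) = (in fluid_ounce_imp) 1.275e+10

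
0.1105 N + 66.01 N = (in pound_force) 14.86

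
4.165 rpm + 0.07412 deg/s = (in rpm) 4.177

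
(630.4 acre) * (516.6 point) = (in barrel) 2.924e+06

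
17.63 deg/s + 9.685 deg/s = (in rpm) 4.553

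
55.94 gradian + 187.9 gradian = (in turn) 0.6096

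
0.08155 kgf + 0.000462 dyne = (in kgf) 0.08155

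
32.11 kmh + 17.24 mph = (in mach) 0.04883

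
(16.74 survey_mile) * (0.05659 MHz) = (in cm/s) 1.525e+11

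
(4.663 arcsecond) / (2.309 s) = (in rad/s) 9.791e-06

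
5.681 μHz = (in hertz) 5.681e-06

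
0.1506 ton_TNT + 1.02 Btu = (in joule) 6.301e+08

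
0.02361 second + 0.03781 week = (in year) 0.0007251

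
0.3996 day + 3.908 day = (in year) 0.0118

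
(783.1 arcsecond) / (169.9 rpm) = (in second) 0.0002134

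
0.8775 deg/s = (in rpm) 0.1462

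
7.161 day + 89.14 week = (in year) 1.729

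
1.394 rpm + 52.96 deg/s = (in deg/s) 61.32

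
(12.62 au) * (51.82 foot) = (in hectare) 2.982e+09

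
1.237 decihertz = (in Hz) 0.1237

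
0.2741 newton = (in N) 0.2741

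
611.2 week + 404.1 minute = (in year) 11.72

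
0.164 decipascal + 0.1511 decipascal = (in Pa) 0.03151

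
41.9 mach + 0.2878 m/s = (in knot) 2.773e+04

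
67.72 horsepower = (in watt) 5.05e+04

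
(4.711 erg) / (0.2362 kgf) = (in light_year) 2.15e-23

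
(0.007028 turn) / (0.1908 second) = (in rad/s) 0.2314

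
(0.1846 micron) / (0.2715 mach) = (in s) 1.997e-09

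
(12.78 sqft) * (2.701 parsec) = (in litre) 9.895e+19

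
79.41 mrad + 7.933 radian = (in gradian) 510.1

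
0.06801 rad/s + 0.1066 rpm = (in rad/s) 0.07917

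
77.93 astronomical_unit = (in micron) 1.166e+19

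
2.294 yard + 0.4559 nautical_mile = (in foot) 2777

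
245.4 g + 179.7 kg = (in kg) 179.9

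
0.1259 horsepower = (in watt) 93.88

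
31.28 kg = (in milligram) 3.128e+07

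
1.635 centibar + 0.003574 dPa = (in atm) 0.01614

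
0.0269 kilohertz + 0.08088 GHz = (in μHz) 8.088e+13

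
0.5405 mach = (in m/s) 184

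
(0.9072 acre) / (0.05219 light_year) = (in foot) 2.439e-11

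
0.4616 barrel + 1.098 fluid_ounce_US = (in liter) 73.42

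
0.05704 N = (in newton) 0.05704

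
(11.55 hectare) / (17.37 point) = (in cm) 1.885e+09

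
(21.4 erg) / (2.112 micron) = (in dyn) 1.013e+05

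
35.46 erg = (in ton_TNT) 8.475e-16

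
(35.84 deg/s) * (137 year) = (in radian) 2.703e+09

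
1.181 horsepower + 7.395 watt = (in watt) 888.1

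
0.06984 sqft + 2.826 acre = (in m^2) 1.144e+04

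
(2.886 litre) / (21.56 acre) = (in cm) 3.308e-06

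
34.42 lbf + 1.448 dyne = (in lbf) 34.42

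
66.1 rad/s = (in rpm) 631.2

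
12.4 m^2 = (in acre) 0.003064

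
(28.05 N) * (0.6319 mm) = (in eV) 1.106e+17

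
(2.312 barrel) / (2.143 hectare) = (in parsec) 5.559e-22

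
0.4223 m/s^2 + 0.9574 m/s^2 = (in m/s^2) 1.38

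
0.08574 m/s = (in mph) 0.1918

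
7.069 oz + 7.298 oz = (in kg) 0.4073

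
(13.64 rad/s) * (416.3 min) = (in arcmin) 1.171e+09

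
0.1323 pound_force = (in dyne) 5.885e+04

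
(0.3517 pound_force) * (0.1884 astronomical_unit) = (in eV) 2.752e+29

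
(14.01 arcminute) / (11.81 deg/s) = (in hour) 5.492e-06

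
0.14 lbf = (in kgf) 0.0635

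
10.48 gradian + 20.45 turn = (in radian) 128.7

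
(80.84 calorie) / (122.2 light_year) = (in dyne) 2.926e-11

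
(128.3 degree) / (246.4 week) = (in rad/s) 1.503e-08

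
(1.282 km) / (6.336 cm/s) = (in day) 0.2342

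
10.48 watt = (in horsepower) 0.01405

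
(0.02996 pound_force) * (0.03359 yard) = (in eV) 2.555e+16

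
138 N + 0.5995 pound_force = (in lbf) 31.62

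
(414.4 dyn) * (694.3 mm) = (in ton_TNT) 6.877e-13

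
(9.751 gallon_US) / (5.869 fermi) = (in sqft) 6.77e+13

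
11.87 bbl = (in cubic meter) 1.887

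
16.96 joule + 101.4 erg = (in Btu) 0.01607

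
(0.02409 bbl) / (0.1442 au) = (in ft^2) 1.911e-12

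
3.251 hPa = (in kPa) 0.3251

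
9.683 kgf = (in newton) 94.96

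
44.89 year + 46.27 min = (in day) 1.638e+04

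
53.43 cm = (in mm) 534.3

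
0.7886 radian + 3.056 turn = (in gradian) 1273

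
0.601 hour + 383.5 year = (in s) 1.209e+10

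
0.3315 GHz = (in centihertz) 3.315e+10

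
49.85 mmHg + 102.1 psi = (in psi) 103.1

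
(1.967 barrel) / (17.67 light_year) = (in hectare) 1.871e-22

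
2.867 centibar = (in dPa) 2.867e+04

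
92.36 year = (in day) 3.371e+04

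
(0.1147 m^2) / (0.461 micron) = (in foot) 8.163e+05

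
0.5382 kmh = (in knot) 0.2906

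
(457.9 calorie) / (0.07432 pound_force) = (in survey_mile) 3.601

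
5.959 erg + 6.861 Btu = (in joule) 7239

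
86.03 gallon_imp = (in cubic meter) 0.3911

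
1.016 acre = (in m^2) 4112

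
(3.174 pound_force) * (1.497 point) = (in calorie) 0.001782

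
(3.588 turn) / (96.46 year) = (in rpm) 7.077e-08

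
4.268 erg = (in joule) 4.268e-07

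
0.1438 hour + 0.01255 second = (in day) 0.005992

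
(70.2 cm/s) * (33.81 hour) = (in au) 5.712e-07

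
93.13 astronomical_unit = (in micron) 1.393e+19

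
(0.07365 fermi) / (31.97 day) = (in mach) 7.831e-26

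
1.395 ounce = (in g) 39.55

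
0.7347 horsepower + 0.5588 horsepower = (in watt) 964.6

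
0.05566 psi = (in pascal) 383.8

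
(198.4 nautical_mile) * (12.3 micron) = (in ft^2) 48.65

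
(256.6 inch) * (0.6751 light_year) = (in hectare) 4.163e+12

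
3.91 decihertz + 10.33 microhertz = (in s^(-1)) 0.391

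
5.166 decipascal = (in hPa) 0.005166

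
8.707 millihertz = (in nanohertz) 8.707e+06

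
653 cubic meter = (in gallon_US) 1.725e+05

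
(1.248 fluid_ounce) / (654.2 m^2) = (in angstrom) 564.2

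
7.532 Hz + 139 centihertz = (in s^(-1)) 8.922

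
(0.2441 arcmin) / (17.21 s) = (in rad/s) 4.126e-06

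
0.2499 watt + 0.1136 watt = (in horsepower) 0.0004875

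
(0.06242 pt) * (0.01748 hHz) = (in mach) 1.13e-07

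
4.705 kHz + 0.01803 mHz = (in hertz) 4705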